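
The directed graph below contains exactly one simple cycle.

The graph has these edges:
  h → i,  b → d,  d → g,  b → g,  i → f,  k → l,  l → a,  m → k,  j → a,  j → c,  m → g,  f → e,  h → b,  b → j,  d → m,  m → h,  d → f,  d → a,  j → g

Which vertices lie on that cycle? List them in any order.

DFS with gray/black marking from h:
h gray
  i gray
    f gray
      e gray
      e black
    f black
  i black
  b gray
    d gray
      d→f: f black — skip
      m gray
        g gray
        g black
        k gray
          l gray
            a gray
            a black
          l black
        k black
        m→h: h is gray → back edge
Back edge closes the cycle h → b → d → m → h; its vertices are {b, d, h, m}.

b, d, h, m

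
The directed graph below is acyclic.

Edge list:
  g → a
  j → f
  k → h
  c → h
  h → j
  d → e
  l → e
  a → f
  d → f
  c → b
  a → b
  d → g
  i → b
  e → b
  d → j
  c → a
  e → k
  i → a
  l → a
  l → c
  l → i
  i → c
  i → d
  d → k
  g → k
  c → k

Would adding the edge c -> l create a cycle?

Yes

Adding c→l creates a cycle iff l can already reach c.
Path from l: l → c.
So l → … → c → l is a cycle.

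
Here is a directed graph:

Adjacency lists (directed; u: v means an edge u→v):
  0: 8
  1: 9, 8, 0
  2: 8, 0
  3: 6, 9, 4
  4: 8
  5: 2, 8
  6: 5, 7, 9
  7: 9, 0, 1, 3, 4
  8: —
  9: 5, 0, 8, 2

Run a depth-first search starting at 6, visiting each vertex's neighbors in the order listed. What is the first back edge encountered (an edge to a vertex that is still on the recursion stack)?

3->6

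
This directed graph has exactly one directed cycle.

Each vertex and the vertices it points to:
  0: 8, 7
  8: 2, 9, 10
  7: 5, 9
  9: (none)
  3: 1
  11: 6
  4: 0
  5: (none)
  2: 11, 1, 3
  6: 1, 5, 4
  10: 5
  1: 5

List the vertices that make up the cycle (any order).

DFS with gray/black marking from 6:
6 gray
  1 gray
    5 gray
    5 black
  1 black
  6→5: 5 black — skip
  4 gray
    0 gray
      8 gray
        2 gray
          11 gray
            11→6: 6 is gray → back edge
Back edge closes the cycle 6 → 4 → 0 → 8 → 2 → 11 → 6; its vertices are {0, 2, 4, 6, 8, 11}.

0, 2, 4, 6, 8, 11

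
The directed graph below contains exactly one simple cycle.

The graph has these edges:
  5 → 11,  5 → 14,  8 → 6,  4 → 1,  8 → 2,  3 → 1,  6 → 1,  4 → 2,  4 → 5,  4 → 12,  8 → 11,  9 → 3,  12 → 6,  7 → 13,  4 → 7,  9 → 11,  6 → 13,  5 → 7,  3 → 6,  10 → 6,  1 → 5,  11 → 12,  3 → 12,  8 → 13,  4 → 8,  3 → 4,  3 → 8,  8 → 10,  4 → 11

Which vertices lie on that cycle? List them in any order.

1, 5, 6, 11, 12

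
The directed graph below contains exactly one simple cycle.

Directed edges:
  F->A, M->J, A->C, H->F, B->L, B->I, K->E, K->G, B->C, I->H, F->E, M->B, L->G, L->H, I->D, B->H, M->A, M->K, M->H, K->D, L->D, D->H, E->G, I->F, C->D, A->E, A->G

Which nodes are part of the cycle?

DFS with gray/black marking from C:
C gray
  D gray
    H gray
      F gray
        A gray
          E gray
            G gray
            G black
          E black
          A→G: G black — skip
          A→C: C is gray → back edge
Back edge closes the cycle C → D → H → F → A → C; its vertices are {A, C, D, F, H}.

A, C, D, F, H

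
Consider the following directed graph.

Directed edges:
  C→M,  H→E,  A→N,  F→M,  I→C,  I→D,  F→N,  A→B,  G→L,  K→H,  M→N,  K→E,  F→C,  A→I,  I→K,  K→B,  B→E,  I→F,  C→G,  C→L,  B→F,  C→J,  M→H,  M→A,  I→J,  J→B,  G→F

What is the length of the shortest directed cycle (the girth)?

3

For each vertex v, BFS finds the shortest path from v back to v.
The shortest such closed walk is C → G → F → C, length 3.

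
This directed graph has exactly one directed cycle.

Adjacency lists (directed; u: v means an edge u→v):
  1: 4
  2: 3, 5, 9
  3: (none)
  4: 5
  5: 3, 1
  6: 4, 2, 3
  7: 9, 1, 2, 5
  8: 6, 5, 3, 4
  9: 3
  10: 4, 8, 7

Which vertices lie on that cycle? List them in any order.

1, 4, 5

DFS with gray/black marking from 1:
1 gray
  4 gray
    5 gray
      3 gray
      3 black
      5→1: 1 is gray → back edge
Back edge closes the cycle 1 → 4 → 5 → 1; its vertices are {1, 4, 5}.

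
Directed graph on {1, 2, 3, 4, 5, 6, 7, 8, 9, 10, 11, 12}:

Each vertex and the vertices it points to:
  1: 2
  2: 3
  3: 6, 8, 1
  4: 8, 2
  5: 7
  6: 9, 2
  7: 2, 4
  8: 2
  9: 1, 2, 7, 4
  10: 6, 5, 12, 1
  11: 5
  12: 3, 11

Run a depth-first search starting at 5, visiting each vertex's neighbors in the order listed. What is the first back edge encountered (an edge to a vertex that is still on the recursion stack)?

1->2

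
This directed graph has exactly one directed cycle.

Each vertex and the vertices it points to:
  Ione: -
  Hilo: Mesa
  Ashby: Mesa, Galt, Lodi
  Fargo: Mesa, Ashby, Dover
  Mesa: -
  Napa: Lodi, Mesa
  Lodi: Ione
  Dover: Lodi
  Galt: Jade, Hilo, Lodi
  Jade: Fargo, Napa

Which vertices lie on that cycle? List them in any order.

Galt, Jade, Ashby, Fargo

DFS with gray/black marking from Galt:
Galt gray
  Jade gray
    Fargo gray
      Mesa gray
      Mesa black
      Ashby gray
        Ashby→Mesa: Mesa black — skip
        Ashby→Galt: Galt is gray → back edge
Back edge closes the cycle Galt → Jade → Fargo → Ashby → Galt; its vertices are {Galt, Jade, Ashby, Fargo}.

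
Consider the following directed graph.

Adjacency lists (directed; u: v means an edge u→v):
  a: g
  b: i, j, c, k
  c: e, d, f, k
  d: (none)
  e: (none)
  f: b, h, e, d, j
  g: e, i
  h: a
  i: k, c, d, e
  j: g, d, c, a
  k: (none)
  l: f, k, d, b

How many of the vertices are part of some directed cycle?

A vertex is on a directed cycle iff it belongs to a strongly connected component of size ≥ 2 (or has a self-loop).
The vertices on cycles are {a, b, c, f, g, h, i, j} — 8 in total.

8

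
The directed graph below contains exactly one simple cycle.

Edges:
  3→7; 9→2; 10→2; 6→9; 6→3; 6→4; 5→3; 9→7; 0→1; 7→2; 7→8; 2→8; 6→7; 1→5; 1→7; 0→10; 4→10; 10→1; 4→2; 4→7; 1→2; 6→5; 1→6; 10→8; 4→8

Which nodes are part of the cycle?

1, 4, 6, 10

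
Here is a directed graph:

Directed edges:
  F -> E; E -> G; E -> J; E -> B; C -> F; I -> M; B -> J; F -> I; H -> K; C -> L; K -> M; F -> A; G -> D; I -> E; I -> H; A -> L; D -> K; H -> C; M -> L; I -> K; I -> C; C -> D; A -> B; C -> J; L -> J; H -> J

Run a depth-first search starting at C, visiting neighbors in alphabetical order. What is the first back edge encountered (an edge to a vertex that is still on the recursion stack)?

I->C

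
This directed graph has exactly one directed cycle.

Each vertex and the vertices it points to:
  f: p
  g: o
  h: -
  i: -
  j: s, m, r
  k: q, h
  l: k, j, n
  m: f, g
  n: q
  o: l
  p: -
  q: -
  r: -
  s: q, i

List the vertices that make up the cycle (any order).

DFS with gray/black marking from o:
o gray
  l gray
    k gray
      q gray
      q black
      h gray
      h black
    k black
    j gray
      s gray
        s→q: q black — skip
        i gray
        i black
      s black
      m gray
        f gray
          p gray
          p black
        f black
        g gray
          g→o: o is gray → back edge
Back edge closes the cycle o → l → j → m → g → o; its vertices are {g, j, l, m, o}.

g, j, l, m, o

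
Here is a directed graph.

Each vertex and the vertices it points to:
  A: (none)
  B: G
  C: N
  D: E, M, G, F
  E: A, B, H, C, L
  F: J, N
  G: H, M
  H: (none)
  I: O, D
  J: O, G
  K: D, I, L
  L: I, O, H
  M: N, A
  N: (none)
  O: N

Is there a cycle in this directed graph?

Yes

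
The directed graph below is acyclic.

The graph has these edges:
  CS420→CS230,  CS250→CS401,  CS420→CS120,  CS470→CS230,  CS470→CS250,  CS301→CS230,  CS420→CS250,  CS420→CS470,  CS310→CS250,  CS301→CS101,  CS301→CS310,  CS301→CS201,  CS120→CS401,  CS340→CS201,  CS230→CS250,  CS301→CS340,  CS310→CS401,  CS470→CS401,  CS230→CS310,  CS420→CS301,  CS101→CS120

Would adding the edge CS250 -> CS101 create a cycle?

No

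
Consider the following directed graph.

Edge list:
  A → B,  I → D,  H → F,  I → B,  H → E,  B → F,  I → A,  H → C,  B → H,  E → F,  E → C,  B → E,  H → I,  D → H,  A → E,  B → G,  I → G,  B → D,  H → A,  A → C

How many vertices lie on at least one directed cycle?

A vertex is on a directed cycle iff it belongs to a strongly connected component of size ≥ 2 (or has a self-loop).
The vertices on cycles are {A, B, D, H, I} — 5 in total.

5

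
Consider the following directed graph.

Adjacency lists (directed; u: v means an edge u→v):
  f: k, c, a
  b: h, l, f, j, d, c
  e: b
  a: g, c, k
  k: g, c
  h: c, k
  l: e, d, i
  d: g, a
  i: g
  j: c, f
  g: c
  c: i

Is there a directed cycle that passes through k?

No

k lies on a cycle iff there is a path from k back to itself.
Exploring from k, it never reaches itself; equivalently, its strongly connected component is a singleton.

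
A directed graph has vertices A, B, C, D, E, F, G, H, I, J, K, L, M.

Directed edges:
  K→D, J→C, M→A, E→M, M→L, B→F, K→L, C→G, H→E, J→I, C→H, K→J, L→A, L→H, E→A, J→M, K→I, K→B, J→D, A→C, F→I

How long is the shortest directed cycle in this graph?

For each vertex v, BFS finds the shortest path from v back to v.
The shortest such closed walk is C → H → E → A → C, length 4.

4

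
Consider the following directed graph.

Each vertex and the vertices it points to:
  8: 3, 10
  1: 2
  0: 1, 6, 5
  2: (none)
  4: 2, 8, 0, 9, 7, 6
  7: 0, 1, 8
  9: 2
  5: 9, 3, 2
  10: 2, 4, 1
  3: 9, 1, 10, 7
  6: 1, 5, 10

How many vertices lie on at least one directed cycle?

A vertex is on a directed cycle iff it belongs to a strongly connected component of size ≥ 2 (or has a self-loop).
The vertices on cycles are {0, 3, 4, 5, 6, 7, 8, 10} — 8 in total.

8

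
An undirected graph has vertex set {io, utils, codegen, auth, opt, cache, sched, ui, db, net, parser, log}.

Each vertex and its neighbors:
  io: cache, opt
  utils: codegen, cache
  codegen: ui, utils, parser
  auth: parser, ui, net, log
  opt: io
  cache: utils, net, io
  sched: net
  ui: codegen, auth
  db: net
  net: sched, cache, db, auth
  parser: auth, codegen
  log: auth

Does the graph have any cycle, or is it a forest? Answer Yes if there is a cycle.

Yes

DFS, tracking each vertex's parent; an edge to a visited non-parent vertex closes a cycle.
Start from codegen:
visit codegen (parent –)
  visit ui (parent codegen)
    ui–codegen: parent, skip
    visit auth (parent ui)
      visit parser (parent auth)
        parser–auth: parent, skip
        parser–codegen: codegen visited and ≠ parent → cycle
Cycle: codegen – ui – auth – parser – codegen.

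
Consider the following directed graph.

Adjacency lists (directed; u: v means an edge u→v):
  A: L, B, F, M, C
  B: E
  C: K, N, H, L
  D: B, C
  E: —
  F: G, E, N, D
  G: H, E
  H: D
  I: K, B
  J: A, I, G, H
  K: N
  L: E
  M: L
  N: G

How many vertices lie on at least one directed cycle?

A vertex is on a directed cycle iff it belongs to a strongly connected component of size ≥ 2 (or has a self-loop).
The vertices on cycles are {C, D, G, H, K, N} — 6 in total.

6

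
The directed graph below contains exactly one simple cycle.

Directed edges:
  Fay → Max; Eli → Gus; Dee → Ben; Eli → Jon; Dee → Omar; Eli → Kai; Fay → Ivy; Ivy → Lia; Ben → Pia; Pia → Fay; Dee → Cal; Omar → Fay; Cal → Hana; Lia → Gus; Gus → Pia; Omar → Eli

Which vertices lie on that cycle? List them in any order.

DFS with gray/black marking from Fay:
Fay gray
  Ivy gray
    Lia gray
      Gus gray
        Pia gray
          Pia→Fay: Fay is gray → back edge
Back edge closes the cycle Fay → Ivy → Lia → Gus → Pia → Fay; its vertices are {Fay, Gus, Ivy, Lia, Pia}.

Fay, Gus, Ivy, Lia, Pia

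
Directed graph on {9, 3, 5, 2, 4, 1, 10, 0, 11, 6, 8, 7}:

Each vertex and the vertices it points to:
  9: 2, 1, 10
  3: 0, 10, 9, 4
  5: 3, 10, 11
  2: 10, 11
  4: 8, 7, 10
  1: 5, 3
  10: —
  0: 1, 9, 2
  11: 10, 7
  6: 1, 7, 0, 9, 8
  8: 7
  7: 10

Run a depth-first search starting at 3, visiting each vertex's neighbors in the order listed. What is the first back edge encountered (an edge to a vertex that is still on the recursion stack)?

5->3

DFS from 3 (visiting each vertex's neighbors in the order listed); mark gray on enter, black on exit:
3 gray
  0 gray
    1 gray
      5 gray
        5→3: 3 is gray → back edge
First back edge: 5 → 3.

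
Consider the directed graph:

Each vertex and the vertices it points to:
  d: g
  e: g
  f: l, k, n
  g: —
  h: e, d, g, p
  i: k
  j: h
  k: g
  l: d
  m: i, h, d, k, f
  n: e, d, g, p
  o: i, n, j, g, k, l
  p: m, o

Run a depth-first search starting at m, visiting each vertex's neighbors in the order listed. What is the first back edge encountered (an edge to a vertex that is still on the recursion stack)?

p→m

DFS from m (visiting each vertex's neighbors in the order listed); mark gray on enter, black on exit:
m gray
  i gray
    k gray
      g gray
      g black
    k black
  i black
  h gray
    e gray
      e→g: g black — skip
    e black
    d gray
      d→g: g black — skip
    d black
    h→g: g black — skip
    p gray
      p→m: m is gray → back edge
First back edge: p → m.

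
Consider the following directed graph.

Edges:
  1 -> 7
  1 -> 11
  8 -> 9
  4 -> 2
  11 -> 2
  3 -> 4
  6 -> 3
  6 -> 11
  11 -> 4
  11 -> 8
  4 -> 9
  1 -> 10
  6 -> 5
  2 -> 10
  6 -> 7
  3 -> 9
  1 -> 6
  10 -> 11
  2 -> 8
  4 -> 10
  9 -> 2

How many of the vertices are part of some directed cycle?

6

A vertex is on a directed cycle iff it belongs to a strongly connected component of size ≥ 2 (or has a self-loop).
The vertices on cycles are {2, 4, 8, 9, 10, 11} — 6 in total.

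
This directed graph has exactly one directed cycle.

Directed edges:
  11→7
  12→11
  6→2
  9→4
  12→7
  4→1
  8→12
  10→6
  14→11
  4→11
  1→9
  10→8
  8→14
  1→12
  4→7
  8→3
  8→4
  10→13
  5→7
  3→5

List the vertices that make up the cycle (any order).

DFS with gray/black marking from 4:
4 gray
  1 gray
    9 gray
      9→4: 4 is gray → back edge
Back edge closes the cycle 4 → 1 → 9 → 4; its vertices are {1, 4, 9}.

1, 4, 9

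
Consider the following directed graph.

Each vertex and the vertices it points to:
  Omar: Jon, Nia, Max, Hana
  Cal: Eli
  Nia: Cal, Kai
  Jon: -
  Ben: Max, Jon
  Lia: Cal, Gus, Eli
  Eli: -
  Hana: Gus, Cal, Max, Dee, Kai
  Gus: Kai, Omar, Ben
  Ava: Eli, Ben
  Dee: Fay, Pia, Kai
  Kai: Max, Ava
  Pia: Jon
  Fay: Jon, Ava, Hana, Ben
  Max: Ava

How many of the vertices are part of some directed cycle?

8

A vertex is on a directed cycle iff it belongs to a strongly connected component of size ≥ 2 (or has a self-loop).
The vertices on cycles are {Ava, Ben, Dee, Fay, Gus, Max, Hana, Omar} — 8 in total.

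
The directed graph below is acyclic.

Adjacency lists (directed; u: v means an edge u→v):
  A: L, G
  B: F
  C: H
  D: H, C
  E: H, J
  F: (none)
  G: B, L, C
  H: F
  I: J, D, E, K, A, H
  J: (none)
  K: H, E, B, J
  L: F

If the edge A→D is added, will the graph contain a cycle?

Adding A→D creates a cycle iff D can already reach A.
Explore from D: no path reaches A. The graph stays acyclic.

No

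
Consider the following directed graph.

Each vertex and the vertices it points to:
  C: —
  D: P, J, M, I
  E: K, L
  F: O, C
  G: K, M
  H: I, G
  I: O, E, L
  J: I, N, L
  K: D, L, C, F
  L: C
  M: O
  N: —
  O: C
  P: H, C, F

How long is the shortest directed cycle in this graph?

For each vertex v, BFS finds the shortest path from v back to v.
The shortest such closed walk is D → I → E → K → D, length 4.

4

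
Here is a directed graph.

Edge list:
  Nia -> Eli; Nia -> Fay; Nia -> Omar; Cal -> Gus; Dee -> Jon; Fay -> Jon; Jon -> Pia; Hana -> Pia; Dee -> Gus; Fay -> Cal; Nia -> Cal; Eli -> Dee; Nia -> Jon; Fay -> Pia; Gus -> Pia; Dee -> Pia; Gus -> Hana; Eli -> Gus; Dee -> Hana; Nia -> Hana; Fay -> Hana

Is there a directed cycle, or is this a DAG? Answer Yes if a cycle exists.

No

DFS with white/gray/black marking, starting from Pia:
Pia gray
Pia black
Nia gray
  Fay gray
    Hana gray
      Hana→Pia: Pia black — skip
    Hana black
    Jon gray
      Jon→Pia: Pia black — skip
    Jon black
    Fay→Pia: Pia black — skip
    Cal gray
      Gus gray
        Gus→Hana: Hana black — skip
        Gus→Pia: Pia black — skip
      Gus black
    Cal black
  Fay black
  Nia→Hana: Hana black — skip
  Nia→Jon: Jon black — skip
  Omar gray
  Omar black
  Nia→Cal: Cal black — skip
  Eli gray
    Eli→Gus: Gus black — skip
    Dee gray
      Dee→Hana: Hana black — skip
      Dee→Jon: Jon black — skip
      Dee→Gus: Gus black — skip
      Dee→Pia: Pia black — skip
    Dee black
  Eli black
Nia black
Every edge goes to a white or black vertex — no back edge, so the graph is acyclic.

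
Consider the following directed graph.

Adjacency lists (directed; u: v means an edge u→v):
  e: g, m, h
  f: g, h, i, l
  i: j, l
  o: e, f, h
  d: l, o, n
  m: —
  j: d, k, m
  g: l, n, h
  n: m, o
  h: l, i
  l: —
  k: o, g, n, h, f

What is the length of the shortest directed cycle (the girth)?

4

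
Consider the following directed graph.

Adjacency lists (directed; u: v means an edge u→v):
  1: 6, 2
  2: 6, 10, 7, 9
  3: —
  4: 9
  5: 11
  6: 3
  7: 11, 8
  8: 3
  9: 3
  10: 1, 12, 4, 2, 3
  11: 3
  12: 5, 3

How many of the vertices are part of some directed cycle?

3

A vertex is on a directed cycle iff it belongs to a strongly connected component of size ≥ 2 (or has a self-loop).
The vertices on cycles are {1, 2, 10} — 3 in total.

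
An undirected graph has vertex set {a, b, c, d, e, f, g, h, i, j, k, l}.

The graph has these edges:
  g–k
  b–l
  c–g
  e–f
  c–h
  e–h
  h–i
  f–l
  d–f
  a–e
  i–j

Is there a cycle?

DFS, tracking each vertex's parent; an edge to a visited non-parent vertex closes a cycle.
Start from f:
visit f (parent –)
  visit e (parent f)
    e–f: parent, skip
    visit h (parent e)
      visit i (parent h)
        visit j (parent i)
          j–i: parent, skip
        i–h: parent, skip
      visit c (parent h)
        c–h: parent, skip
        visit g (parent c)
          g–c: parent, skip
          visit k (parent g)
            k–g: parent, skip
      h–e: parent, skip
    visit a (parent e)
      a–e: parent, skip
  visit l (parent f)
    visit b (parent l)
      b–l: parent, skip
    l–f: parent, skip
  visit d (parent f)
    d–f: parent, skip
No non-parent visited neighbor found — the graph is a forest.

No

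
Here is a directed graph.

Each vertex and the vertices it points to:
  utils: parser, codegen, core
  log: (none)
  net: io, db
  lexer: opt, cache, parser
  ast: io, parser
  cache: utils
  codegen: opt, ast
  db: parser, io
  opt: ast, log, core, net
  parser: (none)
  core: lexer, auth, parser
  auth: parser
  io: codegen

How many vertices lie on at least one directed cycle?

A vertex is on a directed cycle iff it belongs to a strongly connected component of size ≥ 2 (or has a self-loop).
The vertices on cycles are {db, io, ast, net, opt, core, cache, lexer, utils, codegen} — 10 in total.

10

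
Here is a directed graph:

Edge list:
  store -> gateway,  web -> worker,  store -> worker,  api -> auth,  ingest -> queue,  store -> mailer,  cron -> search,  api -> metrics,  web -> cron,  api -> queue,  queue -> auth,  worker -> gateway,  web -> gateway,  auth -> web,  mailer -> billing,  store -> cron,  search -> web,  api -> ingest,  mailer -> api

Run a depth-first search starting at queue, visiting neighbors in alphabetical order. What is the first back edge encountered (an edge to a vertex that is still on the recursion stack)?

search→web

DFS from queue (visiting neighbors in alphabetical order); mark gray on enter, black on exit:
queue gray
  auth gray
    web gray
      cron gray
        search gray
          search→web: web is gray → back edge
First back edge: search → web.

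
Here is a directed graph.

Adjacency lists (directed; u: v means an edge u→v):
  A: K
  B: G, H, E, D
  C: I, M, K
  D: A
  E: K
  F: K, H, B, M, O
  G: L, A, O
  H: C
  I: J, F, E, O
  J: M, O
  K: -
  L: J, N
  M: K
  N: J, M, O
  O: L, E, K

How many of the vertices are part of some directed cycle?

9

A vertex is on a directed cycle iff it belongs to a strongly connected component of size ≥ 2 (or has a self-loop).
The vertices on cycles are {B, C, F, H, I, J, L, N, O} — 9 in total.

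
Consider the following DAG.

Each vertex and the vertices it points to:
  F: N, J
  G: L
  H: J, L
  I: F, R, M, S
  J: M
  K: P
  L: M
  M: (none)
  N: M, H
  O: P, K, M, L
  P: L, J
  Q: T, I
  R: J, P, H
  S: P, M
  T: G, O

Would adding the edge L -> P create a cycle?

Yes

Adding L→P creates a cycle iff P can already reach L.
Path from P: P → L.
So P → … → L → P is a cycle.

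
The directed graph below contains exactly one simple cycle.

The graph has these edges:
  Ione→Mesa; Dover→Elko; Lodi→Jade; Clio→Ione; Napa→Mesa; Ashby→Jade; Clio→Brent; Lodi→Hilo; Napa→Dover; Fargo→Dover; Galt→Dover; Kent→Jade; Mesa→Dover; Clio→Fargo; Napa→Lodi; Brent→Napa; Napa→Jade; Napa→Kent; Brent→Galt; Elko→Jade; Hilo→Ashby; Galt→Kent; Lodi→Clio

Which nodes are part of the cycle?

Clio, Lodi, Napa, Brent

DFS with gray/black marking from Clio:
Clio gray
  Ione gray
    Mesa gray
      Dover gray
        Elko gray
          Jade gray
          Jade black
        Elko black
      Dover black
    Mesa black
  Ione black
  Brent gray
    Napa gray
      Napa→Jade: Jade black — skip
      Napa→Dover: Dover black — skip
      Lodi gray
        Lodi→Jade: Jade black — skip
        Lodi→Clio: Clio is gray → back edge
Back edge closes the cycle Clio → Brent → Napa → Lodi → Clio; its vertices are {Clio, Lodi, Napa, Brent}.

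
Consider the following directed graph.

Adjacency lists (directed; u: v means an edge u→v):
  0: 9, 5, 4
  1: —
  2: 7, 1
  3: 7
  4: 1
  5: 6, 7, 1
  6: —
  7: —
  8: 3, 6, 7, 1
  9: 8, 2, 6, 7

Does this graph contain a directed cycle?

DFS with white/gray/black marking, starting from 1:
1 gray
1 black
0 gray
  9 gray
    8 gray
      3 gray
        7 gray
        7 black
      3 black
      6 gray
      6 black
      8→7: 7 black — skip
      8→1: 1 black — skip
    8 black
    2 gray
      2→7: 7 black — skip
      2→1: 1 black — skip
    2 black
    9→6: 6 black — skip
    9→7: 7 black — skip
  9 black
  5 gray
    5→6: 6 black — skip
    5→7: 7 black — skip
    5→1: 1 black — skip
  5 black
  4 gray
    4→1: 1 black — skip
  4 black
0 black
Every edge goes to a white or black vertex — no back edge, so the graph is acyclic.

No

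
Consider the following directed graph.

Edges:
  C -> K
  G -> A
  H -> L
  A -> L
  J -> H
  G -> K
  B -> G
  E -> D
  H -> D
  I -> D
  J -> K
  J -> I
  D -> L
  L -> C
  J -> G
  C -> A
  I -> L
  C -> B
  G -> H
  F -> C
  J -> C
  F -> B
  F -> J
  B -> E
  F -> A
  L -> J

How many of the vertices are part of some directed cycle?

10

A vertex is on a directed cycle iff it belongs to a strongly connected component of size ≥ 2 (or has a self-loop).
The vertices on cycles are {A, B, C, D, E, G, H, I, J, L} — 10 in total.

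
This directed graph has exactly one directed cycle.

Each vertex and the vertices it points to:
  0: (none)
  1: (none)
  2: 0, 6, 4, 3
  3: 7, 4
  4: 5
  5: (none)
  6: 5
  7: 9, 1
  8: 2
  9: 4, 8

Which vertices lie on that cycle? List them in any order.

2, 3, 7, 8, 9

DFS with gray/black marking from 2:
2 gray
  0 gray
  0 black
  6 gray
    5 gray
    5 black
  6 black
  4 gray
    4→5: 5 black — skip
  4 black
  3 gray
    7 gray
      9 gray
        9→4: 4 black — skip
        8 gray
          8→2: 2 is gray → back edge
Back edge closes the cycle 2 → 3 → 7 → 9 → 8 → 2; its vertices are {2, 3, 7, 8, 9}.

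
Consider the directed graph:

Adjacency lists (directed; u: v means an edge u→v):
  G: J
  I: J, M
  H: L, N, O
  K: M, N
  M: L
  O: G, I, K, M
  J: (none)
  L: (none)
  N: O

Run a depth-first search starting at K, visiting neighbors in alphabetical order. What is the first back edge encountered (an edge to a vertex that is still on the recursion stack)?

O→K

DFS from K (visiting neighbors in alphabetical order); mark gray on enter, black on exit:
K gray
  M gray
    L gray
    L black
  M black
  N gray
    O gray
      G gray
        J gray
        J black
      G black
      I gray
        I→J: J black — skip
        I→M: M black — skip
      I black
      O→K: K is gray → back edge
First back edge: O → K.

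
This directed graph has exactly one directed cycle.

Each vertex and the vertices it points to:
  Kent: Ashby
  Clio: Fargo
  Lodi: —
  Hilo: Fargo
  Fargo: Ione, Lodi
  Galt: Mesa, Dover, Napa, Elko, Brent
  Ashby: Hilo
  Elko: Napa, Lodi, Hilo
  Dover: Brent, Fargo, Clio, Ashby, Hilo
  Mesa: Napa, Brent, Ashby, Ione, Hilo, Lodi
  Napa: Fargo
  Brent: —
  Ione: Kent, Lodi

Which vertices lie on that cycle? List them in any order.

DFS with gray/black marking from Ione:
Ione gray
  Kent gray
    Ashby gray
      Hilo gray
        Fargo gray
          Fargo→Ione: Ione is gray → back edge
Back edge closes the cycle Ione → Kent → Ashby → Hilo → Fargo → Ione; its vertices are {Hilo, Ione, Kent, Ashby, Fargo}.

Hilo, Ione, Kent, Ashby, Fargo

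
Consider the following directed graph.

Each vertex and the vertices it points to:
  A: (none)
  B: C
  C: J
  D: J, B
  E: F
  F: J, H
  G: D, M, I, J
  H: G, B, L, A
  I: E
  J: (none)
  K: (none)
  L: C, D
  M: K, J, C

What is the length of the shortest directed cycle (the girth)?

For each vertex v, BFS finds the shortest path from v back to v.
The shortest such closed walk is H → G → I → E → F → H, length 5.

5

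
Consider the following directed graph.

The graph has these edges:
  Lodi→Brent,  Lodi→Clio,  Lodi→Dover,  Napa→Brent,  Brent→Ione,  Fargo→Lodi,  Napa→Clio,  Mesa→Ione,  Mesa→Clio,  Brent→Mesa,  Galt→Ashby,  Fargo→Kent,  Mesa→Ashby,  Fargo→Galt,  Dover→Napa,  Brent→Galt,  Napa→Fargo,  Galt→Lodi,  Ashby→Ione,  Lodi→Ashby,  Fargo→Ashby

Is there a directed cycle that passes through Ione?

Ione lies on a cycle iff there is a path from Ione back to itself.
Exploring from Ione, it never reaches itself; equivalently, its strongly connected component is a singleton.

No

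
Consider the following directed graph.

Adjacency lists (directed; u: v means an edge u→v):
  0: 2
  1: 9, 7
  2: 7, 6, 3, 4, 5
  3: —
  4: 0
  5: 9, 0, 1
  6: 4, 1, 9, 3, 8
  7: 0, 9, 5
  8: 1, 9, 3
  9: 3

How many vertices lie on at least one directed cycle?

8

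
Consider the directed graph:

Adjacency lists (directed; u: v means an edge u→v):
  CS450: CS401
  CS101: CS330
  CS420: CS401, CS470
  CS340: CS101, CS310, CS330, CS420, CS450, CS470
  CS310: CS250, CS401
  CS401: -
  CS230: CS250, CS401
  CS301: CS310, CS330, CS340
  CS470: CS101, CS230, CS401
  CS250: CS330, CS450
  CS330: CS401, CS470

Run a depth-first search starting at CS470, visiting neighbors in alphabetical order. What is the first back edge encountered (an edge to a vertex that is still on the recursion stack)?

CS330→CS470

DFS from CS470 (visiting neighbors in alphabetical order); mark gray on enter, black on exit:
CS470 gray
  CS101 gray
    CS330 gray
      CS401 gray
      CS401 black
      CS330→CS470: CS470 is gray → back edge
First back edge: CS330 → CS470.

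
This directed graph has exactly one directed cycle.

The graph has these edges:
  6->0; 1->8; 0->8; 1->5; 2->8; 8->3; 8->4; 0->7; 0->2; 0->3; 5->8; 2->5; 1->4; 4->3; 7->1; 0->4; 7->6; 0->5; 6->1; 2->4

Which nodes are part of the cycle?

0, 6, 7

DFS with gray/black marking from 7:
7 gray
  1 gray
    5 gray
      8 gray
        3 gray
        3 black
        4 gray
          4→3: 3 black — skip
        4 black
      8 black
    5 black
    1→4: 4 black — skip
    1→8: 8 black — skip
  1 black
  6 gray
    6→1: 1 black — skip
    0 gray
      0→5: 5 black — skip
      0→4: 4 black — skip
      0→7: 7 is gray → back edge
Back edge closes the cycle 7 → 6 → 0 → 7; its vertices are {0, 6, 7}.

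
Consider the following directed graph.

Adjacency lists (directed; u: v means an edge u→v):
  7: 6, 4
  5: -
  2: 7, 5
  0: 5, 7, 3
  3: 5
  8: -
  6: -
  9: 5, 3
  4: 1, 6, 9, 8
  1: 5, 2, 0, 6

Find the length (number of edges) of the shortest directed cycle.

For each vertex v, BFS finds the shortest path from v back to v.
The shortest such closed walk is 4 → 1 → 2 → 7 → 4, length 4.

4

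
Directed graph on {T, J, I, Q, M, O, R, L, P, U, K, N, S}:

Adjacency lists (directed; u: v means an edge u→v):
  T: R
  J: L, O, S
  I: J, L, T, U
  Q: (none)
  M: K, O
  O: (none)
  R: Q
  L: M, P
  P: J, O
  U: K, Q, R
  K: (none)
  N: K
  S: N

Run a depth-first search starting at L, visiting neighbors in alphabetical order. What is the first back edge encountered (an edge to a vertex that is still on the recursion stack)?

DFS from L (visiting neighbors in alphabetical order); mark gray on enter, black on exit:
L gray
  M gray
    K gray
    K black
    O gray
    O black
  M black
  P gray
    J gray
      J→L: L is gray → back edge
First back edge: J → L.

J→L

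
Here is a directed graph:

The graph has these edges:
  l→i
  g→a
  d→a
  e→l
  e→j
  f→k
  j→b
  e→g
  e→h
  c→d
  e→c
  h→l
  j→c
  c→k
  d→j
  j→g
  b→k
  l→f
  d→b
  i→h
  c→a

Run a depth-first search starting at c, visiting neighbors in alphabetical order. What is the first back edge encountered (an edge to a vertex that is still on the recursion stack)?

j→c

DFS from c (visiting neighbors in alphabetical order); mark gray on enter, black on exit:
c gray
  a gray
  a black
  d gray
    d→a: a black — skip
    b gray
      k gray
      k black
    b black
    j gray
      j→b: b black — skip
      j→c: c is gray → back edge
First back edge: j → c.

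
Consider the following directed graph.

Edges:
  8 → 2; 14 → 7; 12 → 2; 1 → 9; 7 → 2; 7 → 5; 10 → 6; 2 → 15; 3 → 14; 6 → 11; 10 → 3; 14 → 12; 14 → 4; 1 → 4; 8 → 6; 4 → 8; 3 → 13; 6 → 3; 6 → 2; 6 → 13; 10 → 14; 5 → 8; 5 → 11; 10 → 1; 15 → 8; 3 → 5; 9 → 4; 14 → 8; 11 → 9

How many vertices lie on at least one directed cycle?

A vertex is on a directed cycle iff it belongs to a strongly connected component of size ≥ 2 (or has a self-loop).
The vertices on cycles are {2, 3, 4, 5, 6, 7, 8, 9, 11, 12, 14, 15} — 12 in total.

12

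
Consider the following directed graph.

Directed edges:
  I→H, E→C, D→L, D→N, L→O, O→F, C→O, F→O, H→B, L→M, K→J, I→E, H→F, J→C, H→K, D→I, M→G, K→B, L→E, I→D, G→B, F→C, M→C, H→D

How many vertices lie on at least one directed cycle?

A vertex is on a directed cycle iff it belongs to a strongly connected component of size ≥ 2 (or has a self-loop).
The vertices on cycles are {C, D, F, H, I, O} — 6 in total.

6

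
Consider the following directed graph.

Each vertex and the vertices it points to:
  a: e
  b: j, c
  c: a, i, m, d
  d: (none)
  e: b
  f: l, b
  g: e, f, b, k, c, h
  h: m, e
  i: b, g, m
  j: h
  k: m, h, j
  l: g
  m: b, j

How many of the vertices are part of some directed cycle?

A vertex is on a directed cycle iff it belongs to a strongly connected component of size ≥ 2 (or has a self-loop).
The vertices on cycles are {a, b, c, e, f, g, h, i, j, k, l, m} — 12 in total.

12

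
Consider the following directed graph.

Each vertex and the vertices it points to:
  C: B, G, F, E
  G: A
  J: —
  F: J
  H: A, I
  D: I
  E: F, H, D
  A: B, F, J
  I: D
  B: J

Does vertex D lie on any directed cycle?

Yes

D is on a cycle iff D can reach itself via ≥1 edge.
D → I → D — yes.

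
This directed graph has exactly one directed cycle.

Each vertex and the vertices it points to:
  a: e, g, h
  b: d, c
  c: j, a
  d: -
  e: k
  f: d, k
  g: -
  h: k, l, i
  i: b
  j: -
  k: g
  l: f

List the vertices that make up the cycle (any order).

a, b, c, h, i

DFS with gray/black marking from c:
c gray
  j gray
  j black
  a gray
    e gray
      k gray
        g gray
        g black
      k black
    e black
    a→g: g black — skip
    h gray
      h→k: k black — skip
      l gray
        f gray
          d gray
          d black
          f→k: k black — skip
        f black
      l black
      i gray
        b gray
          b→d: d black — skip
          b→c: c is gray → back edge
Back edge closes the cycle c → a → h → i → b → c; its vertices are {a, b, c, h, i}.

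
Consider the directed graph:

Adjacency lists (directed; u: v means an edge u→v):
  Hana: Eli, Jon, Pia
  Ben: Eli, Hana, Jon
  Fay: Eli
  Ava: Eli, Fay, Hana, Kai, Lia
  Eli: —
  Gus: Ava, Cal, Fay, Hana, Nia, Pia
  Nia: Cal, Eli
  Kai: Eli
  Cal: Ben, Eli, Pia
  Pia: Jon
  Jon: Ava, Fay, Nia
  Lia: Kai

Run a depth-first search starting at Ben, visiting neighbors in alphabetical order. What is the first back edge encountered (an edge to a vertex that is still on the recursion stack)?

Ava->Hana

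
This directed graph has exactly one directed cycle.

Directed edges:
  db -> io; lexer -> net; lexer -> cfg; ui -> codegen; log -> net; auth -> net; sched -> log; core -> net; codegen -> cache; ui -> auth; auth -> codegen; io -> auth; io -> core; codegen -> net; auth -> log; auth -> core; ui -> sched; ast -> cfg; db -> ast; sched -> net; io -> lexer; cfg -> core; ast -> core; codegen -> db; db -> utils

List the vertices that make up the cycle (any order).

DFS with gray/black marking from codegen:
codegen gray
  net gray
  net black
  cache gray
  cache black
  db gray
    utils gray
    utils black
    ast gray
      core gray
        core→net: net black — skip
      core black
      cfg gray
        cfg→core: core black — skip
      cfg black
    ast black
    io gray
      io→core: core black — skip
      auth gray
        auth→core: core black — skip
        log gray
          log→net: net black — skip
        log black
        auth→net: net black — skip
        auth→codegen: codegen is gray → back edge
Back edge closes the cycle codegen → db → io → auth → codegen; its vertices are {db, io, auth, codegen}.

db, io, auth, codegen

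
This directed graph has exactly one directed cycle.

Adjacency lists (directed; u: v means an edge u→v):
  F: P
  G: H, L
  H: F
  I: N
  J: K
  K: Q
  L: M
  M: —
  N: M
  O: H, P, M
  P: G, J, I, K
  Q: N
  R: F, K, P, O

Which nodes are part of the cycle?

DFS with gray/black marking from P:
P gray
  G gray
    H gray
      F gray
        F→P: P is gray → back edge
Back edge closes the cycle P → G → H → F → P; its vertices are {F, G, H, P}.

F, G, H, P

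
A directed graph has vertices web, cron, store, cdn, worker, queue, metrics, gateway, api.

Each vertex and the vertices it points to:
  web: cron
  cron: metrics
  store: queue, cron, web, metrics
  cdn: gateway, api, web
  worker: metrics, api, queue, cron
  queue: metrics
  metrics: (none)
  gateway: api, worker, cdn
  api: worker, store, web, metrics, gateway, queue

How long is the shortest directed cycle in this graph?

2

For each vertex v, BFS finds the shortest path from v back to v.
The shortest such closed walk is gateway → api → gateway, length 2.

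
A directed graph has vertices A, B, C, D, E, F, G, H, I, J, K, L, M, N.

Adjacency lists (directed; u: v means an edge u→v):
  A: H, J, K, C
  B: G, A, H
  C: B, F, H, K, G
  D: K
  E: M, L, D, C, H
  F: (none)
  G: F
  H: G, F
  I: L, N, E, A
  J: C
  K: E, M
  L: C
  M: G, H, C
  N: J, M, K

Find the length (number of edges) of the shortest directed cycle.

3

For each vertex v, BFS finds the shortest path from v back to v.
The shortest such closed walk is A → C → B → A, length 3.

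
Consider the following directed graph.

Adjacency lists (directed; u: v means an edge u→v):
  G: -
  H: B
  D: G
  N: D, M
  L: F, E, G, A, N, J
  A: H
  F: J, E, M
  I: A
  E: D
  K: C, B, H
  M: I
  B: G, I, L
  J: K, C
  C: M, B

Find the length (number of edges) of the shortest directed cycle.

For each vertex v, BFS finds the shortest path from v back to v.
The shortest such closed walk is L → A → H → B → L, length 4.

4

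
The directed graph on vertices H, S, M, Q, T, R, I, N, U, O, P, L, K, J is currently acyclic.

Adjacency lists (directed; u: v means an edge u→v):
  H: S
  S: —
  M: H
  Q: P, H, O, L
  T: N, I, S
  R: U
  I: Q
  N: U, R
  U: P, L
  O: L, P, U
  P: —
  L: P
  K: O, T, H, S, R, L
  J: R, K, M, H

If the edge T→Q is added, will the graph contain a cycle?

No

Adding T→Q creates a cycle iff Q can already reach T.
Explore from Q: no path reaches T. The graph stays acyclic.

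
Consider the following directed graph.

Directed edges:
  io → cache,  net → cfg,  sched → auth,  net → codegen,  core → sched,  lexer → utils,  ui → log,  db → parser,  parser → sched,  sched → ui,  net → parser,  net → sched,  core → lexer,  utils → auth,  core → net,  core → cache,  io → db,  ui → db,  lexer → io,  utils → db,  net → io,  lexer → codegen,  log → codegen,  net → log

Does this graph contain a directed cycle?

Yes

DFS with white/gray/black marking, starting from cache:
cache gray
cache black
ui gray
  db gray
    parser gray
      sched gray
        sched→ui: ui is gray → back edge
Back edge found, so a cycle exists: ui → db → parser → sched → ui.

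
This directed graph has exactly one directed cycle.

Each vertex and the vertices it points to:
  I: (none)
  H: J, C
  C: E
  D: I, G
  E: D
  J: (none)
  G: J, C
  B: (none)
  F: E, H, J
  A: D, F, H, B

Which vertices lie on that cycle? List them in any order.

DFS with gray/black marking from D:
D gray
  I gray
  I black
  G gray
    J gray
    J black
    C gray
      E gray
        E→D: D is gray → back edge
Back edge closes the cycle D → G → C → E → D; its vertices are {C, D, E, G}.

C, D, E, G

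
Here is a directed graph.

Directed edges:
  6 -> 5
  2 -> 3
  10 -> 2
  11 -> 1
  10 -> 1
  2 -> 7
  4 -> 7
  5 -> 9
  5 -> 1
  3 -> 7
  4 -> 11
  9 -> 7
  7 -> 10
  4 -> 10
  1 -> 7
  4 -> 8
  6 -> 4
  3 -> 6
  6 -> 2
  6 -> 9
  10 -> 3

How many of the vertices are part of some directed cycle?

A vertex is on a directed cycle iff it belongs to a strongly connected component of size ≥ 2 (or has a self-loop).
The vertices on cycles are {1, 2, 3, 4, 5, 6, 7, 9, 10, 11} — 10 in total.

10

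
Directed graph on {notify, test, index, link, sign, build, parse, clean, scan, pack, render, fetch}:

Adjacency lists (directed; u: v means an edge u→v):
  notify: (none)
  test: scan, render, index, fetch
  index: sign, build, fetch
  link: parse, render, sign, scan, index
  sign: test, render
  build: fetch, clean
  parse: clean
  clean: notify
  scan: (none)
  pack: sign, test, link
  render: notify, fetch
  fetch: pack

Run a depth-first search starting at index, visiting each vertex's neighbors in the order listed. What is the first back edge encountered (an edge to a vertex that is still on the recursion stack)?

DFS from index (visiting each vertex's neighbors in the order listed); mark gray on enter, black on exit:
index gray
  sign gray
    test gray
      scan gray
      scan black
      render gray
        notify gray
        notify black
        fetch gray
          pack gray
            pack→sign: sign is gray → back edge
First back edge: pack → sign.

pack->sign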